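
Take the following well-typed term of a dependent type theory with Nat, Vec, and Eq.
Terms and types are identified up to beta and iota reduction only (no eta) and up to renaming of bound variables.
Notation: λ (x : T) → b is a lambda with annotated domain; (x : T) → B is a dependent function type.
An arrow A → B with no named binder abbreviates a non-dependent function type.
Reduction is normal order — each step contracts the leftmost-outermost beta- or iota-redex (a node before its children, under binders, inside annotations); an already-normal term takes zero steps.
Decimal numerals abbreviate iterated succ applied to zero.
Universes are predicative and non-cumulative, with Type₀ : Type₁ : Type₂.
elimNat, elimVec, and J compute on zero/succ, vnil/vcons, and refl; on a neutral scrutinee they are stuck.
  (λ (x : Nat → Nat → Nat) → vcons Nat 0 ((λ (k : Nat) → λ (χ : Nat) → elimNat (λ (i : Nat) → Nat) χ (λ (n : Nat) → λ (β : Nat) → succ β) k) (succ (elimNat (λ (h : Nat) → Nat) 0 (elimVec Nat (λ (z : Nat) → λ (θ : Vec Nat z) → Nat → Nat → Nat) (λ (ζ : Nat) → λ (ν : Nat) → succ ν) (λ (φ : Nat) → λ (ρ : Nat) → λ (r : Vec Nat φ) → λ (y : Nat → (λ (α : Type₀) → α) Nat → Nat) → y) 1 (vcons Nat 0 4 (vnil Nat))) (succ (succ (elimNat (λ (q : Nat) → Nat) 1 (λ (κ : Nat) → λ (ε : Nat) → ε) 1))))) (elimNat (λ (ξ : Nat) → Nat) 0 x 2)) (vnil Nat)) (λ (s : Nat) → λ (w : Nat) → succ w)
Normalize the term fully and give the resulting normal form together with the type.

reduced normal form:
  vcons Nat 0 6 (vnil Nat)
the term's type:
  Vec Nat 1
observation: 55 normal-order steps separate the term from its normal form.


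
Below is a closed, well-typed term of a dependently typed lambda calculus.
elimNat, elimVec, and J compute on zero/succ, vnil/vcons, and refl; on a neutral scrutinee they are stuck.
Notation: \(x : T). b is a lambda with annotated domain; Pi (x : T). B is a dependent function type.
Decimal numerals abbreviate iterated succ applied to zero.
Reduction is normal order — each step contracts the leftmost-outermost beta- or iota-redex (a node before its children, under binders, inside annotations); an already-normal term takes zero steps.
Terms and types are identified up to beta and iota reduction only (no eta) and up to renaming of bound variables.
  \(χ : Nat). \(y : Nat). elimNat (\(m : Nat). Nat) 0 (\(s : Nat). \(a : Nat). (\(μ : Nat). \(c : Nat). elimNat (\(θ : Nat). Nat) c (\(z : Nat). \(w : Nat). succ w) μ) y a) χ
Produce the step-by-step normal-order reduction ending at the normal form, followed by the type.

normal-order reduction:
  \(χ : Nat). \(y : Nat). elimNat (\(m : Nat). Nat) 0 (\(s : Nat). \(a : Nat). (\(μ : Nat). \(c : Nat). elimNat (\(θ : Nat). Nat) c (\(z : Nat). \(w : Nat). succ w) μ) y a) χ
  ~> \(χ : Nat). \(y : Nat). elimNat (\(m : Nat). Nat) 0 (\(s : Nat). \(a : Nat). (\(μ : Nat). elimNat (\(c : Nat). Nat) μ (\(θ : Nat). \(z : Nat). succ z) y) a) χ
  ~> \(χ : Nat). \(y : Nat). elimNat (\(m : Nat). Nat) 0 (\(s : Nat). \(a : Nat). elimNat (\(μ : Nat). Nat) a (\(c : Nat). \(θ : Nat). succ θ) y) χ
type:
  Pi (χ : Nat). Pi (y : Nat). Nat


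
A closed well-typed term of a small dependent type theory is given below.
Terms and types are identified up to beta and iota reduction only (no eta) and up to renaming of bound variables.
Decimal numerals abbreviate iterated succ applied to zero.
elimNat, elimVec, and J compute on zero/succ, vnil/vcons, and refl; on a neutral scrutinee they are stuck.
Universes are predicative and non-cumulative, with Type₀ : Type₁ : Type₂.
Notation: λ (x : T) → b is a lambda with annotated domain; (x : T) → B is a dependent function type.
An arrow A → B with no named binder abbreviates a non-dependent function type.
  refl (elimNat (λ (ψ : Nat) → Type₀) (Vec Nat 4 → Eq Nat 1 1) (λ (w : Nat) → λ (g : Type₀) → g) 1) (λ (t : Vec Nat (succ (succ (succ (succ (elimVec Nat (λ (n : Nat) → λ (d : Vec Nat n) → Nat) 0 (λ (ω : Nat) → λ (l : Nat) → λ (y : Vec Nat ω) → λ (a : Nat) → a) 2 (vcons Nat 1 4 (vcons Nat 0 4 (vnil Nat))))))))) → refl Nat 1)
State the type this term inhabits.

type:
  Eq (Vec Nat 4 → Eq Nat 1 1) (λ (ψ : Vec Nat 4) → refl Nat 1) (λ (w : Vec Nat 4) → refl Nat 1)


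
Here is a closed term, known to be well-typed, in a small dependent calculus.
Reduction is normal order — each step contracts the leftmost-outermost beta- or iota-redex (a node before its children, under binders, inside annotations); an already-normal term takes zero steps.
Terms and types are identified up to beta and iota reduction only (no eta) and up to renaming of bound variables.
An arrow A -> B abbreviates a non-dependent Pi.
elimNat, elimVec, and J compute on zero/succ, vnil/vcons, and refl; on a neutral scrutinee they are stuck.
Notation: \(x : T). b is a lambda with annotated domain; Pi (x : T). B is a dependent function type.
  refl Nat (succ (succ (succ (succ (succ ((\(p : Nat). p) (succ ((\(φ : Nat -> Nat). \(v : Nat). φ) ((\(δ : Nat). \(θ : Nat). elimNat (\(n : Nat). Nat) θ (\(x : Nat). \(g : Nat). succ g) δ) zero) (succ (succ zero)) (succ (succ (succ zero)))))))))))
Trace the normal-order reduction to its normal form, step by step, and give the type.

reduction (normal order):
  refl Nat (succ (succ (succ (succ (succ ((\(p : Nat). p) (succ ((\(φ : Nat -> Nat). \(v : Nat). φ) ((\(δ : Nat). \(θ : Nat). elimNat (\(n : Nat). Nat) θ (\(x : Nat). \(g : Nat). succ g) δ) zero) (succ (succ zero)) (succ (succ (succ zero)))))))))))
  ~> refl Nat (succ (succ (succ (succ (succ (succ ((\(p : Nat -> Nat). \(φ : Nat). p) ((\(v : Nat). \(δ : Nat). elimNat (\(θ : Nat). Nat) δ (\(n : Nat). \(x : Nat). succ x) v) zero) (succ (succ zero)) (succ (succ (succ zero))))))))))
  ~> refl Nat (succ (succ (succ (succ (succ (succ ((\(p : Nat). (\(φ : Nat). \(v : Nat). elimNat (\(δ : Nat). Nat) v (\(θ : Nat). \(n : Nat). succ n) φ) zero) (succ (succ zero)) (succ (succ (succ zero))))))))))
  ~> refl Nat (succ (succ (succ (succ (succ (succ ((\(p : Nat). \(φ : Nat). elimNat (\(v : Nat). Nat) φ (\(δ : Nat). \(θ : Nat). succ θ) p) zero (succ (succ (succ zero))))))))))
  ~> refl Nat (succ (succ (succ (succ (succ (succ ((\(p : Nat). elimNat (\(φ : Nat). Nat) p (\(v : Nat). \(δ : Nat). succ δ) zero) (succ (succ (succ zero))))))))))
  ~> refl Nat (succ (succ (succ (succ (succ (succ (elimNat (\(p : Nat). Nat) (succ (succ (succ zero))) (\(φ : Nat). \(v : Nat). succ v) zero)))))))
  ~> refl Nat (succ (succ (succ (succ (succ (succ (succ (succ (succ zero)))))))))
the term's type:
  Eq Nat (succ (succ (succ (succ (succ (succ (succ (succ (succ zero))))))))) (succ (succ (succ (succ (succ (succ (succ (succ (succ zero)))))))))


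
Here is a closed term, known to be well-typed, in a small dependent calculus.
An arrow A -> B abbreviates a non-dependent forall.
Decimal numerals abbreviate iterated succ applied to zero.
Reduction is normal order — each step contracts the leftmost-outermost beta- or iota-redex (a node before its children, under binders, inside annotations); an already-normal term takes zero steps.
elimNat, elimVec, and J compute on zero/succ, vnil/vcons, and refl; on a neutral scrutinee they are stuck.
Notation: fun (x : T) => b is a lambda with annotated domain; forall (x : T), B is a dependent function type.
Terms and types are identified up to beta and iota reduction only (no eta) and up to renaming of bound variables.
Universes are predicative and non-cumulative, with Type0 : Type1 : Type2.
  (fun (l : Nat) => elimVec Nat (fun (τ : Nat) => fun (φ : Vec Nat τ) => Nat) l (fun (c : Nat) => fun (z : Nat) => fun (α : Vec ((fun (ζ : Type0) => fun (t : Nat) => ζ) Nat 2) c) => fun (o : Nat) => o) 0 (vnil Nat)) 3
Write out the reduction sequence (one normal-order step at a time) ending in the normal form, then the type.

normal-order reduction:
  (fun (l : Nat) => elimVec Nat (fun (τ : Nat) => fun (φ : Vec Nat τ) => Nat) l (fun (c : Nat) => fun (z : Nat) => fun (α : Vec ((fun (ζ : Type0) => fun (t : Nat) => ζ) Nat 2) c) => fun (o : Nat) => o) 0 (vnil Nat)) 3
  ~> elimVec Nat (fun (l : Nat) => fun (τ : Vec Nat l) => Nat) 3 (fun (φ : Nat) => fun (c : Nat) => fun (z : Vec ((fun (α : Type0) => fun (ζ : Nat) => α) Nat 2) φ) => fun (t : Nat) => t) 0 (vnil Nat)
  ~> 3
type:
  Nat


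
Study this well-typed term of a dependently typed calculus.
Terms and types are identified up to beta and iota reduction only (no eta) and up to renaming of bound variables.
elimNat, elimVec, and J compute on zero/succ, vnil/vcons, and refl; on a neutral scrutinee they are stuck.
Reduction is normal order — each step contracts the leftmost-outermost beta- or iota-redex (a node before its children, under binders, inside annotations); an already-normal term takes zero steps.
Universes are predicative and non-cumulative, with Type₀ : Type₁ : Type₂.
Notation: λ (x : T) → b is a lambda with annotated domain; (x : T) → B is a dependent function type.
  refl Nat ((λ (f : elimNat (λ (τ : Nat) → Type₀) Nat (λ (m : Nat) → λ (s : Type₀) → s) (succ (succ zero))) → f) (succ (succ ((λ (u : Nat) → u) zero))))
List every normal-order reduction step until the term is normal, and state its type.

normal-order reduction sequence:
  refl Nat ((λ (f : elimNat (λ (τ : Nat) → Type₀) Nat (λ (m : Nat) → λ (s : Type₀) → s) (succ (succ zero))) → f) (succ (succ ((λ (u : Nat) → u) zero))))
  ~> refl Nat (succ (succ ((λ (f : Nat) → f) zero)))
  ~> refl Nat (succ (succ zero))
the term's type:
  Eq Nat (succ (succ zero)) (succ (succ zero))


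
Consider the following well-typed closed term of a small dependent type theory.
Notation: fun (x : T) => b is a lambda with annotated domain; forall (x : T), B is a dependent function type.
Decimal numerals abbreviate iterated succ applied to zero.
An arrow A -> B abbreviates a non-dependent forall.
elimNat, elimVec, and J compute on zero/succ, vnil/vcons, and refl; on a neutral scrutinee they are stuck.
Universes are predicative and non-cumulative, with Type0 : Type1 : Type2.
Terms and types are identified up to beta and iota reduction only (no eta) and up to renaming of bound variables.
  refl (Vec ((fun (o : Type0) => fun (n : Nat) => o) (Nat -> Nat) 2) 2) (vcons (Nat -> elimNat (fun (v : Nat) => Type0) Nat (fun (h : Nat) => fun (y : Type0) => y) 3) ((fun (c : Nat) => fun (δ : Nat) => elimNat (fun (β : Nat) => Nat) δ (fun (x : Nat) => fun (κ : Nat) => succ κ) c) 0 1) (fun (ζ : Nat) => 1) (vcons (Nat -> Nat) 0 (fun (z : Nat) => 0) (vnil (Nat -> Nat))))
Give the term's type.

the term's type:
  Eq (Vec (Nat -> Nat) 2) (vcons (Nat -> Nat) 1 (fun (o : Nat) => 1) (vcons (Nat -> Nat) 0 (fun (n : Nat) => 0) (vnil (Nat -> Nat)))) (vcons (Nat -> Nat) 1 (fun (v : Nat) => 1) (vcons (Nat -> Nat) 0 (fun (h : Nat) => 0) (vnil (Nat -> Nat))))


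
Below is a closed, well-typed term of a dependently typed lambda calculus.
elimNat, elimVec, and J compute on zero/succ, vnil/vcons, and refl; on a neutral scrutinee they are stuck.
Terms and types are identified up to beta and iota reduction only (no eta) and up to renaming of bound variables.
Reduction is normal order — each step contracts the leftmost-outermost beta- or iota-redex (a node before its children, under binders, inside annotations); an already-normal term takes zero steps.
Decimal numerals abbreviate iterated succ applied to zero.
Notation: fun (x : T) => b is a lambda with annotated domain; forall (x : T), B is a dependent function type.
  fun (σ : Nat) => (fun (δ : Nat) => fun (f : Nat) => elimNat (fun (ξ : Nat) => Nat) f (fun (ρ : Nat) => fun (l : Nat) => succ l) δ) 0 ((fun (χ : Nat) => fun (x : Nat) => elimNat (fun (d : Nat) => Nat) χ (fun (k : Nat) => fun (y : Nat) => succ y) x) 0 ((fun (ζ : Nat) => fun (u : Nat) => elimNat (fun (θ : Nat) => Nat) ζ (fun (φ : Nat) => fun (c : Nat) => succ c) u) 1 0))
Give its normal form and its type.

resulting normal form:
  fun (σ : Nat) => 1
type:
  forall (σ : Nat), Nat
observation: reduction starts at a beta-redex, and 12 normal-order steps reach the normal form.


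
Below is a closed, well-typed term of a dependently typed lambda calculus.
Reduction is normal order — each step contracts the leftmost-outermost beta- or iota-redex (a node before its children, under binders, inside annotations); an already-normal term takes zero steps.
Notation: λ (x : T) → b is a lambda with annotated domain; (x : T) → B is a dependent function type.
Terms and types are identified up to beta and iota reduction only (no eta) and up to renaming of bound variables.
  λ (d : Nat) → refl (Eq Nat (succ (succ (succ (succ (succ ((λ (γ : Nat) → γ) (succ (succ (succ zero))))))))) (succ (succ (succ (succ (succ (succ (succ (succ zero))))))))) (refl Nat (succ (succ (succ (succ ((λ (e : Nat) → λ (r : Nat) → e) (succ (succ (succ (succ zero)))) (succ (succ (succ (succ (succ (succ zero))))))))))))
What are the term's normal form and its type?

normal form:
  λ (d : Nat) → refl (Eq Nat (succ (succ (succ (succ (succ (succ (succ (succ zero)))))))) (succ (succ (succ (succ (succ (succ (succ (succ zero))))))))) (refl Nat (succ (succ (succ (succ (succ (succ (succ (succ zero)))))))))
inferred type:
  (d : Nat) → Eq (Eq Nat (succ (succ (succ (succ (succ (succ (succ (succ zero)))))))) (succ (succ (succ (succ (succ (succ (succ (succ zero))))))))) (refl Nat (succ (succ (succ (succ (succ (succ (succ (succ zero))))))))) (refl Nat (succ (succ (succ (succ (succ (succ (succ (succ zero)))))))))


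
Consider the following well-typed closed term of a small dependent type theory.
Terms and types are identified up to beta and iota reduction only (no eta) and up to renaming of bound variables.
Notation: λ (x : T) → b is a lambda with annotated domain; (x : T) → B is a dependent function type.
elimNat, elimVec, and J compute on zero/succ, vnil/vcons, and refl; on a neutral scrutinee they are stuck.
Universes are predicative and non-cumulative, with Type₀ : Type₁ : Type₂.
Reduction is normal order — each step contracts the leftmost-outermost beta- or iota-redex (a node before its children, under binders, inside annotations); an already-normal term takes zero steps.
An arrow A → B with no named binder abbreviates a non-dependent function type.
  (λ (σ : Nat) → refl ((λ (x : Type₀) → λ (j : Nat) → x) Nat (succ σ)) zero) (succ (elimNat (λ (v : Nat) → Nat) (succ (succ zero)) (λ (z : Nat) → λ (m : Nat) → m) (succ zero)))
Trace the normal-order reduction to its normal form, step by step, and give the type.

normal-order reduction:
  (λ (σ : Nat) → refl ((λ (x : Type₀) → λ (j : Nat) → x) Nat (succ σ)) zero) (succ (elimNat (λ (v : Nat) → Nat) (succ (succ zero)) (λ (z : Nat) → λ (m : Nat) → m) (succ zero)))
  ~> refl ((λ (σ : Type₀) → λ (x : Nat) → σ) Nat (succ (succ (elimNat (λ (j : Nat) → Nat) (succ (succ zero)) (λ (v : Nat) → λ (z : Nat) → z) (succ zero))))) zero
  ~> refl ((λ (σ : Nat) → Nat) (succ (succ (elimNat (λ (x : Nat) → Nat) (succ (succ zero)) (λ (j : Nat) → λ (v : Nat) → v) (succ zero))))) zero
  ~> refl Nat zero
inferred type:
  Eq Nat zero zero


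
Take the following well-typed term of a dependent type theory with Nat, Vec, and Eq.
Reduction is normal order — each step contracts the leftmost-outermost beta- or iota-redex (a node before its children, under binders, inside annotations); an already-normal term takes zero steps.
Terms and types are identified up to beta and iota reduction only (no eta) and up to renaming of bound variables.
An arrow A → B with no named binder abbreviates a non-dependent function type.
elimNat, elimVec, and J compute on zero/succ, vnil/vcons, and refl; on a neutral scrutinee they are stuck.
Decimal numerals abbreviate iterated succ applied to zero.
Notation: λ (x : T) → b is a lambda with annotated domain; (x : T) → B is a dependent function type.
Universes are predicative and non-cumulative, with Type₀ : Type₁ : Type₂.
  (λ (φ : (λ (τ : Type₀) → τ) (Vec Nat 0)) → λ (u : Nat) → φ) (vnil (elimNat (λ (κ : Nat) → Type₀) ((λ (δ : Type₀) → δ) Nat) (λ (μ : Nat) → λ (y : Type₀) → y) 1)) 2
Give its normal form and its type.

resulting normal form:
  vnil Nat
inferred type:
  Vec Nat 0
observation: the term reaches its normal form after 7 normal-order steps.


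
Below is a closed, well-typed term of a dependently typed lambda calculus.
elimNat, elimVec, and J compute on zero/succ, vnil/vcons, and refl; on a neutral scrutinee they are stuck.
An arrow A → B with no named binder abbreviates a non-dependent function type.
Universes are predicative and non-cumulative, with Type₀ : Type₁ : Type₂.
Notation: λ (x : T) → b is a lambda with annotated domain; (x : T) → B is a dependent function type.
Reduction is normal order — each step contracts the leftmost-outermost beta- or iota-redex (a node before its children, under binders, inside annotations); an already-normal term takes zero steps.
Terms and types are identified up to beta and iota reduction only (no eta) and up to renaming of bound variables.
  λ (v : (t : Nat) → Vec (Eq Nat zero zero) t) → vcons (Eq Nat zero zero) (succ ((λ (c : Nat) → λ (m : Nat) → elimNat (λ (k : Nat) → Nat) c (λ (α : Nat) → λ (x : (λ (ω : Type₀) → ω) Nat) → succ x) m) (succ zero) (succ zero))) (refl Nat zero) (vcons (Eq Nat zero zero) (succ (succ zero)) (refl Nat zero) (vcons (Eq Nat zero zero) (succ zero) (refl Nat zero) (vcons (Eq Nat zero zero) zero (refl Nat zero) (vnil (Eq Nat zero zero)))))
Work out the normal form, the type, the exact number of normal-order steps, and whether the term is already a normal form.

normal form:
  λ (v : (t : Nat) → Vec (Eq Nat zero zero) t) → vcons (Eq Nat zero zero) (succ (succ (succ zero))) (refl Nat zero) (vcons (Eq Nat zero zero) (succ (succ zero)) (refl Nat zero) (vcons (Eq Nat zero zero) (succ zero) (refl Nat zero) (vcons (Eq Nat zero zero) zero (refl Nat zero) (vnil (Eq Nat zero zero)))))
inferred type:
  ((v : Nat) → Vec (Eq Nat zero zero) v) → Vec (Eq Nat zero zero) (succ (succ (succ (succ zero))))
normal-order step count: 6
started in normal form: no
first redex: a beta-redex


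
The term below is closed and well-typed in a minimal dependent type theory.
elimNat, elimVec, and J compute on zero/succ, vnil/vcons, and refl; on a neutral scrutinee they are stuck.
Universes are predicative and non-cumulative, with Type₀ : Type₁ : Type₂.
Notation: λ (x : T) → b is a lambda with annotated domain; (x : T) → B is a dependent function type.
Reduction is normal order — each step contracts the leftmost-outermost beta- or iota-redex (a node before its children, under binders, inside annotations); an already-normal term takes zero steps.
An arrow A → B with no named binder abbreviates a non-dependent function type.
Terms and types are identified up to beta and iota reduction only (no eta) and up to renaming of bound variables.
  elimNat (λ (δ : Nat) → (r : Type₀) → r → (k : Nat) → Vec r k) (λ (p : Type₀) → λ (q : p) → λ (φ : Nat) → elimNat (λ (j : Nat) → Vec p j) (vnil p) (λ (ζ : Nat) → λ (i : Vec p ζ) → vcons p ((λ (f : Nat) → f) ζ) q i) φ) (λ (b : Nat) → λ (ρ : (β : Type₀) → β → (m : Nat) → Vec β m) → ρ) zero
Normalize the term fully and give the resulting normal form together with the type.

resulting normal form:
  λ (δ : Type₀) → λ (r : δ) → λ (k : Nat) → elimNat (λ (p : Nat) → Vec δ p) (vnil δ) (λ (q : Nat) → λ (φ : Vec δ q) → vcons δ q r φ) k
type:
  (δ : Type₀) → δ → (r : Nat) → Vec δ r
observation: the term reaches its normal form after 2 normal-order steps.


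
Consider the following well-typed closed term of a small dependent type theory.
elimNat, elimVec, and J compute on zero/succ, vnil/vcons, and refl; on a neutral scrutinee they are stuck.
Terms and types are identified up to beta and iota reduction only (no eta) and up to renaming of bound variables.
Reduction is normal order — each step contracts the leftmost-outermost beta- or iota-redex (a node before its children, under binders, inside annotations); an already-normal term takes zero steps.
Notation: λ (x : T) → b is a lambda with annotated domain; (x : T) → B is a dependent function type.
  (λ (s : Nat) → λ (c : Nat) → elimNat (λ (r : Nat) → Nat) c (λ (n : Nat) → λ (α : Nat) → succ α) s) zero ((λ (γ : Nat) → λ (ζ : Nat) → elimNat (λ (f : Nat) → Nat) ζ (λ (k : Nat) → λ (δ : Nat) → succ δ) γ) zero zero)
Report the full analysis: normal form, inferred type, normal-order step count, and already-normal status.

reduced normal form:
  zero
inferred type:
  Nat
steps to reach normal form (normal order): 6
term was already normal: no
first contracted redex: a beta-redex


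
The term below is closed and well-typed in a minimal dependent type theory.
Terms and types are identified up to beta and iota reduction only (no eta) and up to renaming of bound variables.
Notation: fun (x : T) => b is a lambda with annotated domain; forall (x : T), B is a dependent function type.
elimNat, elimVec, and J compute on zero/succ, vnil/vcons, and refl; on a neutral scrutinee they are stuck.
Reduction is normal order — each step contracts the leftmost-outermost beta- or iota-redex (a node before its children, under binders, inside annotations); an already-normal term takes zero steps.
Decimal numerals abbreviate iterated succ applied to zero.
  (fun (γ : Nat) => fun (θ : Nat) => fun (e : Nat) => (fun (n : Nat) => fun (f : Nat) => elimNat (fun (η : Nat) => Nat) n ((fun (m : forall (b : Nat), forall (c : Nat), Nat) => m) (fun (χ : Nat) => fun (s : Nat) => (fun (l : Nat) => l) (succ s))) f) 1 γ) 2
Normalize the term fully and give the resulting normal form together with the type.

normal form:
  fun (γ : Nat) => fun (θ : Nat) => 3
type:
  forall (γ : Nat), forall (θ : Nat), Nat
observation: normalization takes exactly 14 steps under the normal-order strategy.


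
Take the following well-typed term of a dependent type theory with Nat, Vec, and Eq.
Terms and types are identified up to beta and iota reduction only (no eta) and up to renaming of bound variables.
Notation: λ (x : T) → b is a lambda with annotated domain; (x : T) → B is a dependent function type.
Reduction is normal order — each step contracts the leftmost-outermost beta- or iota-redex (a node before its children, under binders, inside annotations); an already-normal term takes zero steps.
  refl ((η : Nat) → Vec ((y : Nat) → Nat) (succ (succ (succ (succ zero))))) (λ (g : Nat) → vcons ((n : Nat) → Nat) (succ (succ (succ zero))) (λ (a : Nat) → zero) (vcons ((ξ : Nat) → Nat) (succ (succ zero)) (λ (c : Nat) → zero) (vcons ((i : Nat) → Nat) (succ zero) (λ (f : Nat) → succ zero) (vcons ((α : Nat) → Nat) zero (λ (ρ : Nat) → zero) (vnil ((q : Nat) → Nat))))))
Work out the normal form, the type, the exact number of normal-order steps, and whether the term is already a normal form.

resulting normal form:
  refl ((η : Nat) → Vec ((y : Nat) → Nat) (succ (succ (succ (succ zero))))) (λ (g : Nat) → vcons ((n : Nat) → Nat) (succ (succ (succ zero))) (λ (a : Nat) → zero) (vcons ((ξ : Nat) → Nat) (succ (succ zero)) (λ (c : Nat) → zero) (vcons ((i : Nat) → Nat) (succ zero) (λ (f : Nat) → succ zero) (vcons ((α : Nat) → Nat) zero (λ (ρ : Nat) → zero) (vnil ((q : Nat) → Nat))))))
the term's type:
  Eq ((η : Nat) → Vec ((y : Nat) → Nat) (succ (succ (succ (succ zero))))) (λ (g : Nat) → vcons ((n : Nat) → Nat) (succ (succ (succ zero))) (λ (a : Nat) → zero) (vcons ((ξ : Nat) → Nat) (succ (succ zero)) (λ (c : Nat) → zero) (vcons ((i : Nat) → Nat) (succ zero) (λ (f : Nat) → succ zero) (vcons ((α : Nat) → Nat) zero (λ (ρ : Nat) → zero) (vnil ((q : Nat) → Nat)))))) (λ (δ : Nat) → vcons ((χ : Nat) → Nat) (succ (succ (succ zero))) (λ (d : Nat) → zero) (vcons ((o : Nat) → Nat) (succ (succ zero)) (λ (u : Nat) → zero) (vcons ((ψ : Nat) → Nat) (succ zero) (λ (p : Nat) → succ zero) (vcons ((s : Nat) → Nat) zero (λ (t : Nat) → zero) (vnil ((ν : Nat) → Nat))))))
reduction steps (normal order): 0
already normal: yes


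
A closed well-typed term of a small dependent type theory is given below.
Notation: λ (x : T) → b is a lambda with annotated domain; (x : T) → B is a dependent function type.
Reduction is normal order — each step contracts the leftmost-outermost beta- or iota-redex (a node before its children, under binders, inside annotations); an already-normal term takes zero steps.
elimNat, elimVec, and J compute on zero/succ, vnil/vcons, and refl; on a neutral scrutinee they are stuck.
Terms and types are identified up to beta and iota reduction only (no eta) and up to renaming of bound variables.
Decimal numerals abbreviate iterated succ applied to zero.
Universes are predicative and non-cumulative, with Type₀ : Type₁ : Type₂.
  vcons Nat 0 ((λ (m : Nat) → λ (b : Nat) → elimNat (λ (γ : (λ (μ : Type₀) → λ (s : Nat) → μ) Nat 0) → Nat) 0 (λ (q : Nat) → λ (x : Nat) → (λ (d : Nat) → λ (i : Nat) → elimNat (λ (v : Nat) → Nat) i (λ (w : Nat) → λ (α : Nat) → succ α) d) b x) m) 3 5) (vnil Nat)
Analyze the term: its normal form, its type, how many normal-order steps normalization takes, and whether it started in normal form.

normal form:
  vcons Nat 0 15 (vnil Nat)
the term's type:
  Vec Nat 1
steps to reach normal form (normal order): 66
started in normal form: no
first contracted redex: a beta-redex


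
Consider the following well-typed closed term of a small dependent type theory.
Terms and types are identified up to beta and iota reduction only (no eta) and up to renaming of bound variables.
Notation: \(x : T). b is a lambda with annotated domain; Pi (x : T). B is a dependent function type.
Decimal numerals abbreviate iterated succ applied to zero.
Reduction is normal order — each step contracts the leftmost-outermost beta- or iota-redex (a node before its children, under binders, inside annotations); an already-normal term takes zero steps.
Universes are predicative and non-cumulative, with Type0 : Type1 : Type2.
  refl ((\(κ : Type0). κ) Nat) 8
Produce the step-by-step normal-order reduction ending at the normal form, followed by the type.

reduction (normal order):
  refl ((\(κ : Type0). κ) Nat) 8
  ~> refl Nat 8
type:
  Eq Nat 8 8


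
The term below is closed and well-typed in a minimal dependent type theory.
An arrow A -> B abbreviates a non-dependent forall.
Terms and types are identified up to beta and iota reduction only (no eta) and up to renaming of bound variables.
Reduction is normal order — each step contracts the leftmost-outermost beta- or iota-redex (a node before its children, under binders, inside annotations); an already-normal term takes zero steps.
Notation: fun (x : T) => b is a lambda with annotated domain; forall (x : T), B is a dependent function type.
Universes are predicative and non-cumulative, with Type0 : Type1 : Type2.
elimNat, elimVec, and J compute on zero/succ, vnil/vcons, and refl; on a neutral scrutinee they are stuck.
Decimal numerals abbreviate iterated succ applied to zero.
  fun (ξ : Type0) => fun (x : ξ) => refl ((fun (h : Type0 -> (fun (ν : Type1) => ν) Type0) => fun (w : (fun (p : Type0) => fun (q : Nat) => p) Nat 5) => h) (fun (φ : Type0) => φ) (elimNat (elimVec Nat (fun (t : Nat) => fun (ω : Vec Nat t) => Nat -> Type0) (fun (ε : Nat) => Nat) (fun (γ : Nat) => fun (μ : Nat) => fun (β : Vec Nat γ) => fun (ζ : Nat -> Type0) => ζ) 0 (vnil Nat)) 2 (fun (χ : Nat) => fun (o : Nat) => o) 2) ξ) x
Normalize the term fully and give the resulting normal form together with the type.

resulting normal form:
  fun (ξ : Type0) => fun (x : ξ) => refl ξ x
the term's type:
  forall (ξ : Type0), forall (x : ξ), Eq ξ x x
observation: contracting a beta-redex first, the term normalizes in 3 steps.


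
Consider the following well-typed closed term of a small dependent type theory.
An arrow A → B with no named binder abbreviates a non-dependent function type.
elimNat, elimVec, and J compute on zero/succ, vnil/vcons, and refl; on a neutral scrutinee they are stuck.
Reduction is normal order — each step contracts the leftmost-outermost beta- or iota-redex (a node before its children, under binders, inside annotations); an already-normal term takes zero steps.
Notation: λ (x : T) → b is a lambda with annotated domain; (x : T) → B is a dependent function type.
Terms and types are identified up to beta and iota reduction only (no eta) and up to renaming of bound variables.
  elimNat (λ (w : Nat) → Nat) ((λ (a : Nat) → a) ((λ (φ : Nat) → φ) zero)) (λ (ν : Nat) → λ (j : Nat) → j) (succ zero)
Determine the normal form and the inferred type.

reduced normal form:
  zero
inferred type:
  Nat


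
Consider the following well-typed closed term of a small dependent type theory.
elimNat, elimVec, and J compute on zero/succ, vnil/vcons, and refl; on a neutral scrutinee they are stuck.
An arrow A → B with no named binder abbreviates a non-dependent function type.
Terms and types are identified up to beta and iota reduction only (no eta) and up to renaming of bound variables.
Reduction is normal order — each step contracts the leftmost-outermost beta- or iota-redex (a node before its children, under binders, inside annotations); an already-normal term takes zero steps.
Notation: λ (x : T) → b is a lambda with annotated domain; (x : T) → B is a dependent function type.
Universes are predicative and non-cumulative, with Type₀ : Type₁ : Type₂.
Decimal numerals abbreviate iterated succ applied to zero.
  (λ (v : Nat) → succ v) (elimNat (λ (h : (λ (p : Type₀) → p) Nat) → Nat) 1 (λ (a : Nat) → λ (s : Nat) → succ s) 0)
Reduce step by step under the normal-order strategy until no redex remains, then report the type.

reduction (normal order):
  (λ (v : Nat) → succ v) (elimNat (λ (h : (λ (p : Type₀) → p) Nat) → Nat) 1 (λ (a : Nat) → λ (s : Nat) → succ s) 0)
  ~> succ (elimNat (λ (v : (λ (h : Type₀) → h) Nat) → Nat) 1 (λ (p : Nat) → λ (a : Nat) → succ a) 0)
  ~> 2
the term's type:
  Nat


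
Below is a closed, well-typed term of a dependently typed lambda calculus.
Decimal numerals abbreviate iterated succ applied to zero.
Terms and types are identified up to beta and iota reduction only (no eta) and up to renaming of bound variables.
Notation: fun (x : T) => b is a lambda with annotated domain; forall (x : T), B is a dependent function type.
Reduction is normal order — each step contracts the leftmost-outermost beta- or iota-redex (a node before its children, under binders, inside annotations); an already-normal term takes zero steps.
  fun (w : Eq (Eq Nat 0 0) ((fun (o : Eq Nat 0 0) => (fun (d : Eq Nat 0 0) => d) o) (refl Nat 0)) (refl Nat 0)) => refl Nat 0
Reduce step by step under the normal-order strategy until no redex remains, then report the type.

normal-order reduction:
  fun (w : Eq (Eq Nat 0 0) ((fun (o : Eq Nat 0 0) => (fun (d : Eq Nat 0 0) => d) o) (refl Nat 0)) (refl Nat 0)) => refl Nat 0
  ~> fun (w : Eq (Eq Nat 0 0) ((fun (o : Eq Nat 0 0) => o) (refl Nat 0)) (refl Nat 0)) => refl Nat 0
  ~> fun (w : Eq (Eq Nat 0 0) (refl Nat 0) (refl Nat 0)) => refl Nat 0
type:
  forall (w : Eq (Eq Nat 0 0) (refl Nat 0) (refl Nat 0)), Eq Nat 0 0


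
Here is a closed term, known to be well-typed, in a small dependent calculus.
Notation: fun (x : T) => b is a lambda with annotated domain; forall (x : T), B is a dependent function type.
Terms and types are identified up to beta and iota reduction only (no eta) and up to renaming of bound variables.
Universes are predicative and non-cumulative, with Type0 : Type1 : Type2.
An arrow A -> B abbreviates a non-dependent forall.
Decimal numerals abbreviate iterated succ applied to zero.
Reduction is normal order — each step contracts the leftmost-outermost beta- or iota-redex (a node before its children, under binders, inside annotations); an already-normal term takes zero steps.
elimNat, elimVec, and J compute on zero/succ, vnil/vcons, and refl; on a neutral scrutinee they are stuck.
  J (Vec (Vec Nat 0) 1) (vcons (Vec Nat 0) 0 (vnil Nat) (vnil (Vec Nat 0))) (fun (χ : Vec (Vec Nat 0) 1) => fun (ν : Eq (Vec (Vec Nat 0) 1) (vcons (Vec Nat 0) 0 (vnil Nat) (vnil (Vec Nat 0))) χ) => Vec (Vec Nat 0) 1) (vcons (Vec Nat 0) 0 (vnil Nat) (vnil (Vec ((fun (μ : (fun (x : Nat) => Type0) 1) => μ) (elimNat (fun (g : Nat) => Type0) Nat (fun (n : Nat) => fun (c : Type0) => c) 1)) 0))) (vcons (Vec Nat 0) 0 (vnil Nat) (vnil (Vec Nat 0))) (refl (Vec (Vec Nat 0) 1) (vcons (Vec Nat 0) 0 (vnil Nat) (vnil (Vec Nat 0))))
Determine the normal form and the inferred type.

normal form:
  vcons (Vec Nat 0) 0 (vnil Nat) (vnil (Vec Nat 0))
type:
  Vec (Vec Nat 0) 1


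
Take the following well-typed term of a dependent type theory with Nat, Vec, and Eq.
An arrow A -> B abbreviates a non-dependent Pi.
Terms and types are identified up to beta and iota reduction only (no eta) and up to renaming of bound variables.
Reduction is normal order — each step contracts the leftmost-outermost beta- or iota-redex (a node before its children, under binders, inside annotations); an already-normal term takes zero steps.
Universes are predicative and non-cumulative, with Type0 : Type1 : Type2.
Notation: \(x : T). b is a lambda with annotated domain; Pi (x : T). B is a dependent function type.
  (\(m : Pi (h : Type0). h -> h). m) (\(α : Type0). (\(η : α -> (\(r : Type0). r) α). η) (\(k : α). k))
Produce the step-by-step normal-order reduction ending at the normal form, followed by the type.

normal-order reduction:
  (\(m : Pi (h : Type0). h -> h). m) (\(α : Type0). (\(η : α -> (\(r : Type0). r) α). η) (\(k : α). k))
  ~> \(m : Type0). (\(h : m -> (\(α : Type0). α) m). h) (\(η : m). η)
  ~> \(m : Type0). \(h : m). h
type:
  Pi (m : Type0). m -> m


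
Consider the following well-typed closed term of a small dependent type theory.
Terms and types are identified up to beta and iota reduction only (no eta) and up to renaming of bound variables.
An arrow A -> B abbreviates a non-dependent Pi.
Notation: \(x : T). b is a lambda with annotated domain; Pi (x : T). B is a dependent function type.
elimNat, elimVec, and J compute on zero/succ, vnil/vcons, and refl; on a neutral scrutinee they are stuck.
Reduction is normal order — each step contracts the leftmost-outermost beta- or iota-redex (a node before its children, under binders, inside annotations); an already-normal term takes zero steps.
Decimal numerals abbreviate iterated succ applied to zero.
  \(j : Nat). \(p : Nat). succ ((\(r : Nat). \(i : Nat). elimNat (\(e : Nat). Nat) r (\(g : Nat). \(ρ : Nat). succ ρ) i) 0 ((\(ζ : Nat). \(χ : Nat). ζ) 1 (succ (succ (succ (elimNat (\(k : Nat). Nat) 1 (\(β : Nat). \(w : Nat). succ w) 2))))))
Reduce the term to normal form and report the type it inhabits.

resulting normal form:
  \(j : Nat). \(p : Nat). 2
inferred type:
  Nat -> Nat -> Nat


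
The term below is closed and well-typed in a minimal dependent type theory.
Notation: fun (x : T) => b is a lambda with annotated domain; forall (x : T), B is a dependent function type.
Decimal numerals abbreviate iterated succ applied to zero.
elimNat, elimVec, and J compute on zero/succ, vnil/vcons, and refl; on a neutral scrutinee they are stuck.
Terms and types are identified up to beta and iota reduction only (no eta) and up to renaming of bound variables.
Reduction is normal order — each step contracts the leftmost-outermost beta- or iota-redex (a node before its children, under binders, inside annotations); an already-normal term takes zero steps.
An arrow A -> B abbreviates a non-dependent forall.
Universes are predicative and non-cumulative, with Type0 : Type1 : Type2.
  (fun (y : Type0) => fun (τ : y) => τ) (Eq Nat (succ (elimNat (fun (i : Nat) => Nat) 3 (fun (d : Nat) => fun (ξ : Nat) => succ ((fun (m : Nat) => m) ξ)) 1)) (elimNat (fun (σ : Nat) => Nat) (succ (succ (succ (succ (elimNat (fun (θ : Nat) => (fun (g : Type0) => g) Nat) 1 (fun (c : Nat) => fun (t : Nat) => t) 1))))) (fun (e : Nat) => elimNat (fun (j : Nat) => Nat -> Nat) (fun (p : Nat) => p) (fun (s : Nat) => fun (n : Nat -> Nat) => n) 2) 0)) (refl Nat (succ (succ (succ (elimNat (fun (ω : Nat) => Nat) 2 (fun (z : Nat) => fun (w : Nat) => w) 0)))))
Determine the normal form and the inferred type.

normal form:
  refl Nat 5
inferred type:
  Eq Nat 5 5


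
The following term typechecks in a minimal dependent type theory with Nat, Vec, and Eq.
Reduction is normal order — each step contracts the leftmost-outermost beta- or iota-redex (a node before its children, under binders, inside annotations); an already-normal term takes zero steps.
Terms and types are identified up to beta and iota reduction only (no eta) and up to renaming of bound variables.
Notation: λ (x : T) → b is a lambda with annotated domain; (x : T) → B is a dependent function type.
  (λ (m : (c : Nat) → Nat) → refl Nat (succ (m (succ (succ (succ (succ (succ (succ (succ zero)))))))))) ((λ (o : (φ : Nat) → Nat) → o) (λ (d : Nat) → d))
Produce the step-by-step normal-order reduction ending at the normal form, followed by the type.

normal-order reduction:
  (λ (m : (c : Nat) → Nat) → refl Nat (succ (m (succ (succ (succ (succ (succ (succ (succ zero)))))))))) ((λ (o : (φ : Nat) → Nat) → o) (λ (d : Nat) → d))
  ~> refl Nat (succ ((λ (m : (c : Nat) → Nat) → m) (λ (o : Nat) → o) (succ (succ (succ (succ (succ (succ (succ zero)))))))))
  ~> refl Nat (succ ((λ (m : Nat) → m) (succ (succ (succ (succ (succ (succ (succ zero)))))))))
  ~> refl Nat (succ (succ (succ (succ (succ (succ (succ (succ zero))))))))
type:
  Eq Nat (succ (succ (succ (succ (succ (succ (succ (succ zero)))))))) (succ (succ (succ (succ (succ (succ (succ (succ zero))))))))


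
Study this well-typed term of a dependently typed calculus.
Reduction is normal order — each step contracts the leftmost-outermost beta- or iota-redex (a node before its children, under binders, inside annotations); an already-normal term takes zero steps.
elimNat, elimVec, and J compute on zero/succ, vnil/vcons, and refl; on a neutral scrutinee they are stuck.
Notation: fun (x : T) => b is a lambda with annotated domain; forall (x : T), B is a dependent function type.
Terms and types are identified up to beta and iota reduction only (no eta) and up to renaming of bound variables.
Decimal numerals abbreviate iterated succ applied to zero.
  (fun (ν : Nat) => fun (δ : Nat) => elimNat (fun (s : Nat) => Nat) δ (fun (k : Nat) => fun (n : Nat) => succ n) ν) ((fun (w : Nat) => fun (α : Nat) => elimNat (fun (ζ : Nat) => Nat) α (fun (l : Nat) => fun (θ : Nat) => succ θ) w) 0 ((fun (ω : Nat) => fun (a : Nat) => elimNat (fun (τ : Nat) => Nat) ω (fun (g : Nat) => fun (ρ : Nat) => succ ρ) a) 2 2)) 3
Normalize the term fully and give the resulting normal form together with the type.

reduced normal form:
  7
type:
  Nat


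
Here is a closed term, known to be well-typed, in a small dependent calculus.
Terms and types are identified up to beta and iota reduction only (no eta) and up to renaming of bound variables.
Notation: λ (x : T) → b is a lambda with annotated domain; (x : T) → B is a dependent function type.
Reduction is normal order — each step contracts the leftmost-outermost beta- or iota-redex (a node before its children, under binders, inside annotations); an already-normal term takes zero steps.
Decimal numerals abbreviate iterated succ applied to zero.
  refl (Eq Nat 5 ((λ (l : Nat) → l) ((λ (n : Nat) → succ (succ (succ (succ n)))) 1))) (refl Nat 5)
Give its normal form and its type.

resulting normal form:
  refl (Eq Nat 5 5) (refl Nat 5)
type:
  Eq (Eq Nat 5 5) (refl Nat 5) (refl Nat 5)


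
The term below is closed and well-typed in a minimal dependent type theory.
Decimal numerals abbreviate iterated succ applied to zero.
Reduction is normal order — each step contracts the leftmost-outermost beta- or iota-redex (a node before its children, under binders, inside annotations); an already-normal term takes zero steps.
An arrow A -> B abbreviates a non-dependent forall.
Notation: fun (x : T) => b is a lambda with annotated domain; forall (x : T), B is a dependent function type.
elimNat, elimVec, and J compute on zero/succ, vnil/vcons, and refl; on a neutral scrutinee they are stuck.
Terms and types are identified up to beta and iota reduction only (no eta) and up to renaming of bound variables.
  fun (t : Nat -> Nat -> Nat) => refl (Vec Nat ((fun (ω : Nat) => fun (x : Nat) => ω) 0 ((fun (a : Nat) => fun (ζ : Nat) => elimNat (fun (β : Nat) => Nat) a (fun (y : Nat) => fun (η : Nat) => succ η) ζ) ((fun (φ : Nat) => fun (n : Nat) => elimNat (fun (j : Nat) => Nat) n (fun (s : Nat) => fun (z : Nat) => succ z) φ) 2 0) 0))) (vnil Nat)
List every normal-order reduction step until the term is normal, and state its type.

normal-order reduction:
  fun (t : Nat -> Nat -> Nat) => refl (Vec Nat ((fun (ω : Nat) => fun (x : Nat) => ω) 0 ((fun (a : Nat) => fun (ζ : Nat) => elimNat (fun (β : Nat) => Nat) a (fun (y : Nat) => fun (η : Nat) => succ η) ζ) ((fun (φ : Nat) => fun (n : Nat) => elimNat (fun (j : Nat) => Nat) n (fun (s : Nat) => fun (z : Nat) => succ z) φ) 2 0) 0))) (vnil Nat)
  ~> fun (t : Nat -> Nat -> Nat) => refl (Vec Nat ((fun (ω : Nat) => 0) ((fun (x : Nat) => fun (a : Nat) => elimNat (fun (ζ : Nat) => Nat) x (fun (β : Nat) => fun (y : Nat) => succ y) a) ((fun (η : Nat) => fun (φ : Nat) => elimNat (fun (n : Nat) => Nat) φ (fun (j : Nat) => fun (s : Nat) => succ s) η) 2 0) 0))) (vnil Nat)
  ~> fun (t : Nat -> Nat -> Nat) => refl (Vec Nat 0) (vnil Nat)
the term's type:
  (Nat -> Nat -> Nat) -> Eq (Vec Nat 0) (vnil Nat) (vnil Nat)
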